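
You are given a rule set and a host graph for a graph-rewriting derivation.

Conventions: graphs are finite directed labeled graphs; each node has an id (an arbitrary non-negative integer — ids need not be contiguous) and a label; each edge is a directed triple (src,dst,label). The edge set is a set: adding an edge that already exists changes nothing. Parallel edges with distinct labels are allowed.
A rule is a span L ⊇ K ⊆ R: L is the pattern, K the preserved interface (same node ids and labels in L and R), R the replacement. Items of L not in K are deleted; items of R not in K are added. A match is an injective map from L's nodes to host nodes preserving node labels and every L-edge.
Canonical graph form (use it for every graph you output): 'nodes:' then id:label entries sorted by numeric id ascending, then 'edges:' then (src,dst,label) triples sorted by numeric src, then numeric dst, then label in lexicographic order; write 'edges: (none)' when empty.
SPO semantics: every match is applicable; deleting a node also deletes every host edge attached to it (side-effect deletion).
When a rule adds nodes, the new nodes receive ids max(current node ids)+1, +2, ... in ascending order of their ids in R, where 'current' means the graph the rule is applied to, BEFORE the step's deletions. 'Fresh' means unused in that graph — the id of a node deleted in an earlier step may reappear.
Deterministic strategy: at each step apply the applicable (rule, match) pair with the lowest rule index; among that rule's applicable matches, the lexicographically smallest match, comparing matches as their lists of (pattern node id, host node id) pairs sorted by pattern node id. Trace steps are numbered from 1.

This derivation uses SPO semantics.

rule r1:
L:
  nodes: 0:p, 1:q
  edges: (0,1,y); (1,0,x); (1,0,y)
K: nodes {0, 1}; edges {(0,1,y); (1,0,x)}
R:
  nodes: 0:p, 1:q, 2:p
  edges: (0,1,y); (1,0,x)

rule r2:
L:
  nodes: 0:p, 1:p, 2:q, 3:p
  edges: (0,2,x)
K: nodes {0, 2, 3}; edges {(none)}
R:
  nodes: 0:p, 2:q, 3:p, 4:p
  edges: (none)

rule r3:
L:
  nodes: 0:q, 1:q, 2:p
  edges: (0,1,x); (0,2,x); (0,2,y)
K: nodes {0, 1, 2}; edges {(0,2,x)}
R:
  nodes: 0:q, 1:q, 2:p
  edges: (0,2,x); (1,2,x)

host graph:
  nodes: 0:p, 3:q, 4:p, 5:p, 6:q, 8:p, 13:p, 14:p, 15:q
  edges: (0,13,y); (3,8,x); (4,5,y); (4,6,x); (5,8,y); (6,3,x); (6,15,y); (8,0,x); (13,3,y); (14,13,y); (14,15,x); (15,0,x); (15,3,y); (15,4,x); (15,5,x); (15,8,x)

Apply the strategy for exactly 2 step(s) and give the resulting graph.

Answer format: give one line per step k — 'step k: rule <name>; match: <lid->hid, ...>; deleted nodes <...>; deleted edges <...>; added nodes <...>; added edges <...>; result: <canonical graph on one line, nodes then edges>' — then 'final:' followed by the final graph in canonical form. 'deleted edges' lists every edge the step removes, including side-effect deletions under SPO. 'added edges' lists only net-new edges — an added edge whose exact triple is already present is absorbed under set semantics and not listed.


step 1: rule r2; match: 0->4, 1->0, 2->6, 3->5; deleted nodes 0; deleted edges (0,13,y); (4,6,x); (8,0,x); (15,0,x); added nodes 16; added edges (none); result: nodes: 3:q, 4:p, 5:p, 6:q, 8:p, 13:p, 14:p, 15:q, 16:p edges: (3,8,x); (4,5,y); (5,8,y); (6,3,x); (6,15,y); (13,3,y); (14,13,y); (14,15,x); (15,3,y); (15,4,x); (15,5,x); (15,8,x)
step 2: rule r2; match: 0->14, 1->4, 2->15, 3->5; deleted nodes 4; deleted edges (4,5,y); (14,15,x); (15,4,x); added nodes 17; added edges (none); result: nodes: 3:q, 5:p, 6:q, 8:p, 13:p, 14:p, 15:q, 16:p, 17:p edges: (3,8,x); (5,8,y); (6,3,x); (6,15,y); (13,3,y); (14,13,y); (15,3,y); (15,5,x); (15,8,x)
final:
nodes: 3:q, 5:p, 6:q, 8:p, 13:p, 14:p, 15:q, 16:p, 17:p
edges: (3,8,x); (5,8,y); (6,3,x); (6,15,y); (13,3,y); (14,13,y); (15,3,y); (15,5,x); (15,8,x)


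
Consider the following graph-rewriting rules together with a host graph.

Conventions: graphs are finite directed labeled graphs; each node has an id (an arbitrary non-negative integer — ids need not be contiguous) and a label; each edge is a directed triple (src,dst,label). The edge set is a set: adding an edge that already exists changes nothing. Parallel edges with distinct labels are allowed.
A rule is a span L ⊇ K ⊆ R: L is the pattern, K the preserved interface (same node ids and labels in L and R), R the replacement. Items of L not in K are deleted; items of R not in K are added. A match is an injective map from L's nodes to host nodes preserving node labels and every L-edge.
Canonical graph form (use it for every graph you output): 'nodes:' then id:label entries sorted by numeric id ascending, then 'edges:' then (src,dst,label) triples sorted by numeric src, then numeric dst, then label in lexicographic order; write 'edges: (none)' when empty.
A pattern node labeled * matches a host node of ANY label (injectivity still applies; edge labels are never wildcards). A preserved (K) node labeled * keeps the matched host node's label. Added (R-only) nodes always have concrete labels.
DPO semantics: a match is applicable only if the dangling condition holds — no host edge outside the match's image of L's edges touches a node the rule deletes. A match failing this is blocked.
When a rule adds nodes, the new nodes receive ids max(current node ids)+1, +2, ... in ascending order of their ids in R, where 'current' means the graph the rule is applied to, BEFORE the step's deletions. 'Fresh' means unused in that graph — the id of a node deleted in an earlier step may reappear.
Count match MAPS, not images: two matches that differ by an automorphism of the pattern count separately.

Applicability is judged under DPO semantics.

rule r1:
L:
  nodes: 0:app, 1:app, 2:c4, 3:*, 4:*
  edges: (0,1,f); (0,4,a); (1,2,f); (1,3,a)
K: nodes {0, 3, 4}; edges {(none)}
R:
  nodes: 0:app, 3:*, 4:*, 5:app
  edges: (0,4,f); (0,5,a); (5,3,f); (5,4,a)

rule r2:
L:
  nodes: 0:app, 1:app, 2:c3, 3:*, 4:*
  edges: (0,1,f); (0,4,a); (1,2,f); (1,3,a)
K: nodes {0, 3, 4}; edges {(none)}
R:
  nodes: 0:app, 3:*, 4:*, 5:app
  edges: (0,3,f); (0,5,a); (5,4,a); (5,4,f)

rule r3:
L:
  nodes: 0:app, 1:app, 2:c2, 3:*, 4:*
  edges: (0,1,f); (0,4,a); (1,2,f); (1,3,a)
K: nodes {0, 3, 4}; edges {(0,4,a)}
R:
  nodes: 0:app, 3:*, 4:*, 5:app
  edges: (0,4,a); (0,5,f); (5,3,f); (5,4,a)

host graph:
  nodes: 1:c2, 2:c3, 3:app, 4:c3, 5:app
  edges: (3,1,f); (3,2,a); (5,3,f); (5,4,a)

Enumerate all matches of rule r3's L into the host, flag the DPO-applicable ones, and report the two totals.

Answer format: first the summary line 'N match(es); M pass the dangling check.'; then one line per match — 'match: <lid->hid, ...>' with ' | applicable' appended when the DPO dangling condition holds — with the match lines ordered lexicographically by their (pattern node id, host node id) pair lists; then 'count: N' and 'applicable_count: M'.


1 match(es); 1 pass the dangling check.
match: 0->5, 1->3, 2->1, 3->2, 4->4 | applicable
count: 1
applicable_count: 1


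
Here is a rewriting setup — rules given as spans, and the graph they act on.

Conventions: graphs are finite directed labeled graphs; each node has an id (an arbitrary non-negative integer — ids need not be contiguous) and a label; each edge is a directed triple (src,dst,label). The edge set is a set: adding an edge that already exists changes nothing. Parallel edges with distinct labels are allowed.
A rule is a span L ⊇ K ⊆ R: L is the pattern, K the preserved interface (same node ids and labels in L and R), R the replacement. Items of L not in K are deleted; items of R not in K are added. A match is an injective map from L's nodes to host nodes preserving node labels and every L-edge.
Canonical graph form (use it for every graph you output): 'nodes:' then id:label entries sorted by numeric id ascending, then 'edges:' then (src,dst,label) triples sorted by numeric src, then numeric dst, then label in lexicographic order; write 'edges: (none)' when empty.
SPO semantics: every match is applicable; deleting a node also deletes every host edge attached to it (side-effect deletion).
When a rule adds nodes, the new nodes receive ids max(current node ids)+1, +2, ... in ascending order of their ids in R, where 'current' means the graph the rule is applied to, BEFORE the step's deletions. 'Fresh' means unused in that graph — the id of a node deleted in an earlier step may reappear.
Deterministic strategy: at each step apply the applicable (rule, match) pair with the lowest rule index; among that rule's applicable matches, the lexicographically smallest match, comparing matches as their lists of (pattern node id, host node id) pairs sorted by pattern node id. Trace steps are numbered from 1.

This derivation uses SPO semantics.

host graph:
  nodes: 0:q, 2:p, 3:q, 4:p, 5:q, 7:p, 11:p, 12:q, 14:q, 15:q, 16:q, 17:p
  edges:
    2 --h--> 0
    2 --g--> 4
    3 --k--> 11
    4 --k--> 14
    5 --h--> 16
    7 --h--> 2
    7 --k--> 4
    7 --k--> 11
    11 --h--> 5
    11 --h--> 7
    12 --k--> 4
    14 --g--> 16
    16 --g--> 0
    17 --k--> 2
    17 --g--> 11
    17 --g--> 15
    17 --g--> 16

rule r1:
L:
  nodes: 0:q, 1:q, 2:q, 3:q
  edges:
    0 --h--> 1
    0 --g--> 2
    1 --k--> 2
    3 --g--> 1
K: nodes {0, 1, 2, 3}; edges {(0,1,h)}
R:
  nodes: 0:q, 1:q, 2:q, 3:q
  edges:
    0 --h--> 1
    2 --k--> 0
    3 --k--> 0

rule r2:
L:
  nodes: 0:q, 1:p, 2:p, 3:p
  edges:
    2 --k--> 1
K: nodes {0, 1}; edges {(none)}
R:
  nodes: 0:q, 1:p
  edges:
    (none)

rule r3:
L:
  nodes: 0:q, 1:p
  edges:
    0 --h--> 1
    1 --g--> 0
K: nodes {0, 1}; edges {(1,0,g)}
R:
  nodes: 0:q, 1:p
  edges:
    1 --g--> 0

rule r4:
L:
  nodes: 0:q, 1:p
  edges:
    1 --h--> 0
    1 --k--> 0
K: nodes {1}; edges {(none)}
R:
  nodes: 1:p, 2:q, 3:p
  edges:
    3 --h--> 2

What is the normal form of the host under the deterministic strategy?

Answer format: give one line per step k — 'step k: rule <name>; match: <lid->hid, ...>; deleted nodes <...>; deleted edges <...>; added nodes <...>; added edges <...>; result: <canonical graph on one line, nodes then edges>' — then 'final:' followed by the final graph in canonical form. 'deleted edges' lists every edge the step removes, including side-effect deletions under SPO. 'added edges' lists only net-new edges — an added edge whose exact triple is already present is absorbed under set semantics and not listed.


step 1: rule r2; match: 0->0, 1->2, 2->17, 3->4; deleted nodes 4, 17; deleted edges (2,4,g); (4,14,k); (7,4,k); (12,4,k); (17,2,k); (17,11,g); (17,15,g); (17,16,g); added nodes (none); added edges (none); result: nodes: 0:q, 2:p, 3:q, 5:q, 7:p, 11:p, 12:q, 14:q, 15:q, 16:q edges: (2,0,h); (3,11,k); (5,16,h); (7,2,h); (7,11,k); (11,5,h); (11,7,h); (14,16,g); (16,0,g)
step 2: rule r2; match: 0->0, 1->11, 2->7, 3->2; deleted nodes 2, 7; deleted edges (2,0,h); (7,2,h); (7,11,k); (11,7,h); added nodes (none); added edges (none); result: nodes: 0:q, 3:q, 5:q, 11:p, 12:q, 14:q, 15:q, 16:q edges: (3,11,k); (5,16,h); (11,5,h); (14,16,g); (16,0,g)
final:
nodes: 0:q, 3:q, 5:q, 11:p, 12:q, 14:q, 15:q, 16:q
edges: (3,11,k); (5,16,h); (11,5,h); (14,16,g); (16,0,g)


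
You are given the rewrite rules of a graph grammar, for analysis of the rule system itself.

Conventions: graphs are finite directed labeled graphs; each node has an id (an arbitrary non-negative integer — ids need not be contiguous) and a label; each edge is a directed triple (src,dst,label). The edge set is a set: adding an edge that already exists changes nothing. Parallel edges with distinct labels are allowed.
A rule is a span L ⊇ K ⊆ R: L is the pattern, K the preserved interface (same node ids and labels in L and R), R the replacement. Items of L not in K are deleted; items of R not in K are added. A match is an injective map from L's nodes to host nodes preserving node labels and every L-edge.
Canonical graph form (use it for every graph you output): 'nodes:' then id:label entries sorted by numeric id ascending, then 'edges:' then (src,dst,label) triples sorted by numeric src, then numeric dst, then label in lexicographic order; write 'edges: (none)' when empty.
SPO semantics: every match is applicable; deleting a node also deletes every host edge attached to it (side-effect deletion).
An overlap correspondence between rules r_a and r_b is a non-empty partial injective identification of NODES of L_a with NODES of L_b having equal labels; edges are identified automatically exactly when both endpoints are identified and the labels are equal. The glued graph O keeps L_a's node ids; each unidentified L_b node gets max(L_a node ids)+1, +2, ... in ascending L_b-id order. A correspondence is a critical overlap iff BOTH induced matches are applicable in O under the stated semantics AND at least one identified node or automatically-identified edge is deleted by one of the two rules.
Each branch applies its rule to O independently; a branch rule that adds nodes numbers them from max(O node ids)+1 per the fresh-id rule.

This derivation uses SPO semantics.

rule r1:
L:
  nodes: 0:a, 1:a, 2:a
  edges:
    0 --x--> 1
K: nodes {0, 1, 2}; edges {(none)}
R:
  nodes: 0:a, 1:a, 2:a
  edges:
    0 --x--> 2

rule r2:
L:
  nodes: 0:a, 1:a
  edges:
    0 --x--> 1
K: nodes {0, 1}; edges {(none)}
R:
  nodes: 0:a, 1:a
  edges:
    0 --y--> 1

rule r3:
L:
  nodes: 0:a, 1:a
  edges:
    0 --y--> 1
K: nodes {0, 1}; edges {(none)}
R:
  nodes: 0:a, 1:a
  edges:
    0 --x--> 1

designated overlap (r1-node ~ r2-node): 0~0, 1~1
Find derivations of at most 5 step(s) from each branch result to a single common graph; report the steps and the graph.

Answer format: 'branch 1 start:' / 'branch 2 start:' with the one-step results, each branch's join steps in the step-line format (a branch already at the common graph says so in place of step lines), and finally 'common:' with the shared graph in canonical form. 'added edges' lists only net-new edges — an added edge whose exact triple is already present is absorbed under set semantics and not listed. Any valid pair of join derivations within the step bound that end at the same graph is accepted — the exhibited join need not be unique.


branch 1 start:
nodes: 0:a, 1:a, 2:a
edges: (0,2,x)
branch 2 start:
nodes: 0:a, 1:a, 2:a
edges: (0,1,y)
branch 1 step 1: rule r1; match: 0->0, 1->2, 2->1; deleted nodes (none); deleted edges (0,2,x); added nodes (none); added edges (0,1,x); result: nodes: 0:a, 1:a, 2:a edges: (0,1,x)
branch 2 step 1: rule r3; match: 0->0, 1->1; deleted nodes (none); deleted edges (0,1,y); added nodes (none); added edges (0,1,x); result: nodes: 0:a, 1:a, 2:a edges: (0,1,x)
common:
nodes: 0:a, 1:a, 2:a
edges: (0,1,x)


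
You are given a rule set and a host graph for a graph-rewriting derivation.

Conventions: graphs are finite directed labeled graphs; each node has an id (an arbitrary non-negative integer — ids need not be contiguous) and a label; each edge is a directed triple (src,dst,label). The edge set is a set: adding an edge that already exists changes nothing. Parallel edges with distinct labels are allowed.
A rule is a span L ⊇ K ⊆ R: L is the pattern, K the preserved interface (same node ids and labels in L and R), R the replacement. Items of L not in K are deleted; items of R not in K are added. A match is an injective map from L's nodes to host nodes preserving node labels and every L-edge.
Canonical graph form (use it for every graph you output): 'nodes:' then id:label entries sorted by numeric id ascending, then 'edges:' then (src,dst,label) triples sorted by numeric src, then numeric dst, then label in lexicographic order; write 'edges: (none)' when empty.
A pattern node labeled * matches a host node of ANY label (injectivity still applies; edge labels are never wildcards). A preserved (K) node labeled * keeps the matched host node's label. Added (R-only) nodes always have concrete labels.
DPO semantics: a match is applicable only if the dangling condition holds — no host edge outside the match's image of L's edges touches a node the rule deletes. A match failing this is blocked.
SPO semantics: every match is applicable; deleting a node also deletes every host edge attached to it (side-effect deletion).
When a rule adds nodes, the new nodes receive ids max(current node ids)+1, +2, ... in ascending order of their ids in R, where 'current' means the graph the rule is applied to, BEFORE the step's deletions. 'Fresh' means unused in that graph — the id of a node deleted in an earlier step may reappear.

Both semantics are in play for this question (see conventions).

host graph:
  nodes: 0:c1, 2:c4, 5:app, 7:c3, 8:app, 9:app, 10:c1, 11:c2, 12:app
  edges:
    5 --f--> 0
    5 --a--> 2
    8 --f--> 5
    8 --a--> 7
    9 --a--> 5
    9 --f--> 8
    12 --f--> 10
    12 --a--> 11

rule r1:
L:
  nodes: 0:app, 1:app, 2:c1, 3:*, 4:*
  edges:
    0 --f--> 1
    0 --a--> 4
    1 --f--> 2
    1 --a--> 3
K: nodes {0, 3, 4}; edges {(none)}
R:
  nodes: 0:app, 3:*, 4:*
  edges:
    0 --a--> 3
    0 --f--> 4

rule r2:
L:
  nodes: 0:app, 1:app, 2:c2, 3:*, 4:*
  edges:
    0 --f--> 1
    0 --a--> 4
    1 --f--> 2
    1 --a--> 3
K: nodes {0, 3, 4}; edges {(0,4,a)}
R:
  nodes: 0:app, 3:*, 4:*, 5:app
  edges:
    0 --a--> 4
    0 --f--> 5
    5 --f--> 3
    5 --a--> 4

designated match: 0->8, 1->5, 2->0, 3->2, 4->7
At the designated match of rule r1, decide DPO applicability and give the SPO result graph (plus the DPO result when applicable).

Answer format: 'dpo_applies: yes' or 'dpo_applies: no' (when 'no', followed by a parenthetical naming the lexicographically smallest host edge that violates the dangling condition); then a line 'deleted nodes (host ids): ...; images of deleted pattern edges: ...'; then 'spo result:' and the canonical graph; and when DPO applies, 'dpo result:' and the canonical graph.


dpo_applies: no
(the rule deletes node 5, which keeps host edge (9,5,a) outside the match image — the dangling condition fails, DPO blocks; SPO proceeds and side-deletes such edges)
deleted nodes (host ids): 0, 5; images of deleted pattern edges: (5,0,f); (5,2,a); (8,5,f); (8,7,a)
spo result:
nodes: 2:c4, 7:c3, 8:app, 9:app, 10:c1, 11:c2, 12:app
edges: (8,2,a); (8,7,f); (9,8,f); (12,10,f); (12,11,a)


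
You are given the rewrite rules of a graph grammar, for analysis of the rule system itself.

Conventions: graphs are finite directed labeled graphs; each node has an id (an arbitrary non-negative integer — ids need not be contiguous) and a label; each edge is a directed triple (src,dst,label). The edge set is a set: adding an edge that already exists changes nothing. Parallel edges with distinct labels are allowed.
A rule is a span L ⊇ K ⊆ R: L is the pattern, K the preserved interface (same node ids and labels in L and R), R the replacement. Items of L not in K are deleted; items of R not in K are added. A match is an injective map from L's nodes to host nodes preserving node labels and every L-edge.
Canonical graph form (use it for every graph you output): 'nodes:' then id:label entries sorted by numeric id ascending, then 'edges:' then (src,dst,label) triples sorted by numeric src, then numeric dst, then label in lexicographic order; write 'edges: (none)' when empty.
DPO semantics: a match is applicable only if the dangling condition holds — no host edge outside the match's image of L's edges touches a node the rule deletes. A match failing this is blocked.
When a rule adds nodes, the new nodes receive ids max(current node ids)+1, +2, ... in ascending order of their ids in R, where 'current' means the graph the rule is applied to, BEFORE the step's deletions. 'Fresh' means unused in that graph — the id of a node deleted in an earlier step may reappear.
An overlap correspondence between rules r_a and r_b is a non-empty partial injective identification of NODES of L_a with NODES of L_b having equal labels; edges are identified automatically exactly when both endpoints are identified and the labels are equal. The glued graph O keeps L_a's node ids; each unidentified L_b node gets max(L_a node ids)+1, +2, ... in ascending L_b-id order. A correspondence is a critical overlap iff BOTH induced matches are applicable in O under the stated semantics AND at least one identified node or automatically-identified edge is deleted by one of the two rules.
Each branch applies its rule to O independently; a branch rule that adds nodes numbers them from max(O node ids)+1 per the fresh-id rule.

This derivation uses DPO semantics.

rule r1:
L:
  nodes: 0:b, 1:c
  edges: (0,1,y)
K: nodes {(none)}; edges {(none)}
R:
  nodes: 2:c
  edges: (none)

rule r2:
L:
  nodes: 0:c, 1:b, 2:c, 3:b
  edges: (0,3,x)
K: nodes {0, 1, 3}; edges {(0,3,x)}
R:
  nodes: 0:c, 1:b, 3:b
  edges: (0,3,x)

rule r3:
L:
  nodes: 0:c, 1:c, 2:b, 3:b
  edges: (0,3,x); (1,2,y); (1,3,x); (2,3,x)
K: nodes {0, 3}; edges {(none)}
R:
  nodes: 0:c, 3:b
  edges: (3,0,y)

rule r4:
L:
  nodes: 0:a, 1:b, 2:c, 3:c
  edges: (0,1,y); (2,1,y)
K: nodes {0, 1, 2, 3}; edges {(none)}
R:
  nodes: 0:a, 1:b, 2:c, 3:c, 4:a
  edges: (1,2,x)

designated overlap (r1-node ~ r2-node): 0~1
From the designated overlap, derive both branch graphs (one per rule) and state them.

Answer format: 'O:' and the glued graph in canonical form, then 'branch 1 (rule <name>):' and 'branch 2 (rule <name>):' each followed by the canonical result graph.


O:
nodes: 0:b, 1:c, 2:c, 3:c, 4:b
edges: (0,1,y); (2,4,x)
branch 1 (rule r1):
nodes: 2:c, 3:c, 4:b, 5:c
edges: (2,4,x)
branch 2 (rule r2):
nodes: 0:b, 1:c, 2:c, 4:b
edges: (0,1,y); (2,4,x)


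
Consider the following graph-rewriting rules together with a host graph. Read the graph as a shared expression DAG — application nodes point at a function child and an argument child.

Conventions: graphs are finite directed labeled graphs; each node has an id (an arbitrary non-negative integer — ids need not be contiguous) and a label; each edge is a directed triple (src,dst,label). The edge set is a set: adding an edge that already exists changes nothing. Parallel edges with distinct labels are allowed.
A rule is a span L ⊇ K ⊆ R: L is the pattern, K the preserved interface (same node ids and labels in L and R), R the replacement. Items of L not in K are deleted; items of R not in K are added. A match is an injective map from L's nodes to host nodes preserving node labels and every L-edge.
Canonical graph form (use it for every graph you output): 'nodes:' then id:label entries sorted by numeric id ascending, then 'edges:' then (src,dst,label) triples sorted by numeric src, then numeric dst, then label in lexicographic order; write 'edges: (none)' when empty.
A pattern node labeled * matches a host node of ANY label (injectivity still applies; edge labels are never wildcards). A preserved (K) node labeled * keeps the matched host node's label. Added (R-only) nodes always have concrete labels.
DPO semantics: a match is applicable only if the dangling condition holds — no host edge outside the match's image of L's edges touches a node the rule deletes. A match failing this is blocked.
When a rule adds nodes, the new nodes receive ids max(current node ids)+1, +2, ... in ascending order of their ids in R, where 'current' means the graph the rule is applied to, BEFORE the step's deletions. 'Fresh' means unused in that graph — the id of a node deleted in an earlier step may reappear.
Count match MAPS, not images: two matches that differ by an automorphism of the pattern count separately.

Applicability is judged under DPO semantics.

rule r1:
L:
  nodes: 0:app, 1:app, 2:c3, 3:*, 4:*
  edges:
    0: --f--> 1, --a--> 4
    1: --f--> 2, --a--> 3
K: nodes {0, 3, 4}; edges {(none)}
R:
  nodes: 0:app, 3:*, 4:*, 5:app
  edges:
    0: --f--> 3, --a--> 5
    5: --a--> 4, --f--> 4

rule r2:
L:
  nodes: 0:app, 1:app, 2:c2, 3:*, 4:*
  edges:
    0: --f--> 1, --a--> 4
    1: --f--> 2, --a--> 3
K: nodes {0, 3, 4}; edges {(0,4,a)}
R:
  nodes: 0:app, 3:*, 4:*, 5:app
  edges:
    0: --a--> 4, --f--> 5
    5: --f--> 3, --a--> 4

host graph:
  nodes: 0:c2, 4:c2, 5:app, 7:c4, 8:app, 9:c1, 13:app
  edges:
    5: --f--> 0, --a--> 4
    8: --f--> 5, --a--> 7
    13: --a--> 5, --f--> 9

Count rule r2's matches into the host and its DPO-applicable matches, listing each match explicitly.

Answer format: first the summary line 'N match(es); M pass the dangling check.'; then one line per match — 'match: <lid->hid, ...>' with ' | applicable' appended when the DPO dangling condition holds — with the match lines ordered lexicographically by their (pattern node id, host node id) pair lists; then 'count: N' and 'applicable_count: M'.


1 match(es); 0 pass the dangling check.
match: 0->8, 1->5, 2->0, 3->4, 4->7
count: 1
applicable_count: 0


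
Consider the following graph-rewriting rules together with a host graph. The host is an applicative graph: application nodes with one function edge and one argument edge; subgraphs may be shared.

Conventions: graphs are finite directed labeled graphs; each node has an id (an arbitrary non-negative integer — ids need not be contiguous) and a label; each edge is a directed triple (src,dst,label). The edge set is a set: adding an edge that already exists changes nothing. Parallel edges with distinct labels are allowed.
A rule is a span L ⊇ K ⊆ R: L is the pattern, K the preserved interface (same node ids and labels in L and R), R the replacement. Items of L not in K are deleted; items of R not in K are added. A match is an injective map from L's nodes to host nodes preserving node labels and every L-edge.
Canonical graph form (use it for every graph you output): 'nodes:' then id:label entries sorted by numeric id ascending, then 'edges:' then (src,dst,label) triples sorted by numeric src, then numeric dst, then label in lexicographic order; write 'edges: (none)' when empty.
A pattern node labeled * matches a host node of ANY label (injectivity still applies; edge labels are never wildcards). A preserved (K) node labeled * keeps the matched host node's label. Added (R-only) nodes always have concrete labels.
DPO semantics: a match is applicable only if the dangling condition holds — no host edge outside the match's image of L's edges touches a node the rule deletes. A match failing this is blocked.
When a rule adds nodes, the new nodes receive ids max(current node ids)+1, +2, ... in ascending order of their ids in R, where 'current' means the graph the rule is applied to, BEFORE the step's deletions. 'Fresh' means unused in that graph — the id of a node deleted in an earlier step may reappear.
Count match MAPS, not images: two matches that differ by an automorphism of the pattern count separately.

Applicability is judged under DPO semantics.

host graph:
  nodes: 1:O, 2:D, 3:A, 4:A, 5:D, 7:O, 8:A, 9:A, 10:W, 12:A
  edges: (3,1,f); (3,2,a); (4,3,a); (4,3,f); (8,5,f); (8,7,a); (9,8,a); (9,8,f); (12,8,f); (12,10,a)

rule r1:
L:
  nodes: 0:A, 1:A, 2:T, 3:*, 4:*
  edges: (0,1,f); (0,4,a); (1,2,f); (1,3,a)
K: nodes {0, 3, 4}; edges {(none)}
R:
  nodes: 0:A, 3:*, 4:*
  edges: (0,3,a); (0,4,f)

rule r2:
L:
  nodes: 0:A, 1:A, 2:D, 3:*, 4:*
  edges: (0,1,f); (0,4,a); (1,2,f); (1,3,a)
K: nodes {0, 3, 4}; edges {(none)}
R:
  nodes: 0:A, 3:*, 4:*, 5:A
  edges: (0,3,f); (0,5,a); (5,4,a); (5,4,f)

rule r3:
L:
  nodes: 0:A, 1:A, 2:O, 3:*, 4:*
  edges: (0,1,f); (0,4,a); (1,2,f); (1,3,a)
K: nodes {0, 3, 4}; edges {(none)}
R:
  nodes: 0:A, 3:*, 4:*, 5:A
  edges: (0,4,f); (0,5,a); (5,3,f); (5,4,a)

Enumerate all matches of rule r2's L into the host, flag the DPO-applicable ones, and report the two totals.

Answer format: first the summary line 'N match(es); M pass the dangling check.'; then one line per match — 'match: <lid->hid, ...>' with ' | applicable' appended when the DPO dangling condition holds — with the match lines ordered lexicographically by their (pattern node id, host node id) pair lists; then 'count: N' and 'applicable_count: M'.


1 match(es); 0 pass the dangling check.
match: 0->12, 1->8, 2->5, 3->7, 4->10
count: 1
applicable_count: 0


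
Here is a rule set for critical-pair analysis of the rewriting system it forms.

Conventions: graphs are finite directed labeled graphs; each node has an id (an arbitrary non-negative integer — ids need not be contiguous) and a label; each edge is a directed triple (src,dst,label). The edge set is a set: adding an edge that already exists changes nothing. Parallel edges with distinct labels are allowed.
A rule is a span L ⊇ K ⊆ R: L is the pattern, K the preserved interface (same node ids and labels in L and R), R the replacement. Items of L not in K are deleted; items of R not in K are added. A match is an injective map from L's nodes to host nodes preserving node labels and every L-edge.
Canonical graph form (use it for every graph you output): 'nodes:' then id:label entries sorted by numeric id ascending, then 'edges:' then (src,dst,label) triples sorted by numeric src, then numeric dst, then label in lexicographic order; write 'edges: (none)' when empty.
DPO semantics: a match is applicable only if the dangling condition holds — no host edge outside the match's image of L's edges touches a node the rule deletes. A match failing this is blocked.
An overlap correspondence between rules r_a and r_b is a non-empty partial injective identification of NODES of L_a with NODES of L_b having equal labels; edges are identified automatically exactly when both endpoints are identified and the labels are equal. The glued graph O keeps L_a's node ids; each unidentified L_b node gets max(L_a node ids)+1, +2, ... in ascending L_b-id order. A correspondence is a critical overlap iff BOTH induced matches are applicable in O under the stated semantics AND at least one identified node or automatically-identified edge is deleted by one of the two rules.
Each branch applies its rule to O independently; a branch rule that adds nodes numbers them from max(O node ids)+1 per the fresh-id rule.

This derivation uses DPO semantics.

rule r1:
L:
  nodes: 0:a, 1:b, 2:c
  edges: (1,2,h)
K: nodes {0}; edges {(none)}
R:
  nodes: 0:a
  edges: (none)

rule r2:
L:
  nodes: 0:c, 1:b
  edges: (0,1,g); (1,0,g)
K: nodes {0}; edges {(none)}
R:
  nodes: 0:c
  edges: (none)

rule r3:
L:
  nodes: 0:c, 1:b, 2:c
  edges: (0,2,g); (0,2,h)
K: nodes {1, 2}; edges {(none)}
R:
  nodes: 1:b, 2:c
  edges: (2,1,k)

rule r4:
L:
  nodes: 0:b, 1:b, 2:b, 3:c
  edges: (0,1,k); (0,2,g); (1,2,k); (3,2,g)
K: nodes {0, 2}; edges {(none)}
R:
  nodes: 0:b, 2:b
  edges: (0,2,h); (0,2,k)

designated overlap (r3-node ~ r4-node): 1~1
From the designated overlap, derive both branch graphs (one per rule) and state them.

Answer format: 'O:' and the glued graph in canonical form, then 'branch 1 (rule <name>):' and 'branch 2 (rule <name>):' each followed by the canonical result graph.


O:
nodes: 0:c, 1:b, 2:c, 3:b, 4:b, 5:c
edges: (0,2,g); (0,2,h); (1,4,k); (3,1,k); (3,4,g); (5,4,g)
branch 1 (rule r3):
nodes: 1:b, 2:c, 3:b, 4:b, 5:c
edges: (1,4,k); (2,1,k); (3,1,k); (3,4,g); (5,4,g)
branch 2 (rule r4):
nodes: 0:c, 2:c, 3:b, 4:b
edges: (0,2,g); (0,2,h); (3,4,h); (3,4,k)


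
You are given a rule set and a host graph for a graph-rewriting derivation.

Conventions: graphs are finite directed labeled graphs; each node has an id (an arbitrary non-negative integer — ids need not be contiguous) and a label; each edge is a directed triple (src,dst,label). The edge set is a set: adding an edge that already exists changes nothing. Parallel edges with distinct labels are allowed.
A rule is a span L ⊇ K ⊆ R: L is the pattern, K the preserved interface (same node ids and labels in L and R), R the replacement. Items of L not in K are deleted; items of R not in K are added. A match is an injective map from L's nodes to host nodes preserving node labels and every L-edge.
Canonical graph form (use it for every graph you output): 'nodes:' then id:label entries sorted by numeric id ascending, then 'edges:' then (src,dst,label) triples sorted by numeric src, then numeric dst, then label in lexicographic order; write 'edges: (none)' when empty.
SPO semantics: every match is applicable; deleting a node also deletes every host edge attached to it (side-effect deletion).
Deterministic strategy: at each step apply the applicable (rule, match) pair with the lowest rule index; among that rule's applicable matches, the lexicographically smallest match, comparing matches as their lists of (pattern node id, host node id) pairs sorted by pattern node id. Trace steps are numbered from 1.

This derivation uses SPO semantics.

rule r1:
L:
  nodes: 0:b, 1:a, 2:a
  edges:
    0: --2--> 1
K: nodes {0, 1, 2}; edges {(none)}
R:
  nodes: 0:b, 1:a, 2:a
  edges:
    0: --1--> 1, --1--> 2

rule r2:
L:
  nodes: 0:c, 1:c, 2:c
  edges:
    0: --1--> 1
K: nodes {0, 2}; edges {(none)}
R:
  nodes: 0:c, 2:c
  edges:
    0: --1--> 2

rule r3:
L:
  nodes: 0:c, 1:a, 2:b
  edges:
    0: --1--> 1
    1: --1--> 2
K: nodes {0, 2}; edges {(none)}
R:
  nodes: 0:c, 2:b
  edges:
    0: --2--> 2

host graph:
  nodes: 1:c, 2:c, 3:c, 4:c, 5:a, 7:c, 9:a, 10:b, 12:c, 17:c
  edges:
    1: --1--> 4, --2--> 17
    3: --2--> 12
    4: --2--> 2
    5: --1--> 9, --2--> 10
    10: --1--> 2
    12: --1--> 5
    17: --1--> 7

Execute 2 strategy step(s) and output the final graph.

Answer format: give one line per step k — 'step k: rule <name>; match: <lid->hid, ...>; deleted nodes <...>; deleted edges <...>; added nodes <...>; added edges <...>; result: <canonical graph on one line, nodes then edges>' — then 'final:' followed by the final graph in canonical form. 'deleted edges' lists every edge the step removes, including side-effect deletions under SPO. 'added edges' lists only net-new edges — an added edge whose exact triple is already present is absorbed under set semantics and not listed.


step 1: rule r2; match: 0->1, 1->4, 2->2; deleted nodes 4; deleted edges (1,4,1); (4,2,2); added nodes (none); added edges (1,2,1); result: nodes: 1:c, 2:c, 3:c, 5:a, 7:c, 9:a, 10:b, 12:c, 17:c edges: (1,2,1); (1,17,2); (3,12,2); (5,9,1); (5,10,2); (10,2,1); (12,5,1); (17,7,1)
step 2: rule r2; match: 0->1, 1->2, 2->3; deleted nodes 2; deleted edges (1,2,1); (10,2,1); added nodes (none); added edges (1,3,1); result: nodes: 1:c, 3:c, 5:a, 7:c, 9:a, 10:b, 12:c, 17:c edges: (1,3,1); (1,17,2); (3,12,2); (5,9,1); (5,10,2); (12,5,1); (17,7,1)
final:
nodes: 1:c, 3:c, 5:a, 7:c, 9:a, 10:b, 12:c, 17:c
edges: (1,3,1); (1,17,2); (3,12,2); (5,9,1); (5,10,2); (12,5,1); (17,7,1)


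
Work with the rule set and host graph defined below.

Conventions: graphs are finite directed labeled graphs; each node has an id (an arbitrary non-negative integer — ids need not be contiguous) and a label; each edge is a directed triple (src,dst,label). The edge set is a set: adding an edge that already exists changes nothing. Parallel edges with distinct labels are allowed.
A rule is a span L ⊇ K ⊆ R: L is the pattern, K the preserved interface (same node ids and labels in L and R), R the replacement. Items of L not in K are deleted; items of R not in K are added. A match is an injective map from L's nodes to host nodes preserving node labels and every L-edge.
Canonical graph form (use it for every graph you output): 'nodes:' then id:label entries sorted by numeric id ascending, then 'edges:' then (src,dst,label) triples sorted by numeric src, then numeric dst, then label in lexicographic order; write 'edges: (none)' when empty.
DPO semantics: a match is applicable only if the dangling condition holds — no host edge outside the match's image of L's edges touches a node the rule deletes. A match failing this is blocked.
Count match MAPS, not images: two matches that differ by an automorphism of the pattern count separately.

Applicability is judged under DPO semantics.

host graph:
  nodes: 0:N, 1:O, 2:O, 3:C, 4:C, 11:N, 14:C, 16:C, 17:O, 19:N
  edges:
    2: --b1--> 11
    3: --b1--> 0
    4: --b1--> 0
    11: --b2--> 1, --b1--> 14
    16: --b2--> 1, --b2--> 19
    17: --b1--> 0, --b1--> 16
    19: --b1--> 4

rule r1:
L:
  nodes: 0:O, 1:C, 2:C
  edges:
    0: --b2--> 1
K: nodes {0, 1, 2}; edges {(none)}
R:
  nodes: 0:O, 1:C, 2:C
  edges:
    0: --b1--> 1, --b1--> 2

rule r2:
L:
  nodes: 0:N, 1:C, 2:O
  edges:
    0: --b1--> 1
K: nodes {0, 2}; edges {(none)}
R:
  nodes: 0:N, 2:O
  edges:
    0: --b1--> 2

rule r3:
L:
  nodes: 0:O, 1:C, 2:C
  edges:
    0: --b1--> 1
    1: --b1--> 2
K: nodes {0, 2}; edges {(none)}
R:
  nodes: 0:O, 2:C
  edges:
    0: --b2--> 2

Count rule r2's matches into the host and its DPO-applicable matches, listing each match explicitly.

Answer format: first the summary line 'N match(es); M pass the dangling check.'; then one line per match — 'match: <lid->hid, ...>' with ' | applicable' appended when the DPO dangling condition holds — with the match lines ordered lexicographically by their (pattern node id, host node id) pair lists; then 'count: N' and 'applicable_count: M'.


6 match(es); 3 pass the dangling check.
match: 0->11, 1->14, 2->1 | applicable
match: 0->11, 1->14, 2->2 | applicable
match: 0->11, 1->14, 2->17 | applicable
match: 0->19, 1->4, 2->1
match: 0->19, 1->4, 2->2
match: 0->19, 1->4, 2->17
count: 6
applicable_count: 3


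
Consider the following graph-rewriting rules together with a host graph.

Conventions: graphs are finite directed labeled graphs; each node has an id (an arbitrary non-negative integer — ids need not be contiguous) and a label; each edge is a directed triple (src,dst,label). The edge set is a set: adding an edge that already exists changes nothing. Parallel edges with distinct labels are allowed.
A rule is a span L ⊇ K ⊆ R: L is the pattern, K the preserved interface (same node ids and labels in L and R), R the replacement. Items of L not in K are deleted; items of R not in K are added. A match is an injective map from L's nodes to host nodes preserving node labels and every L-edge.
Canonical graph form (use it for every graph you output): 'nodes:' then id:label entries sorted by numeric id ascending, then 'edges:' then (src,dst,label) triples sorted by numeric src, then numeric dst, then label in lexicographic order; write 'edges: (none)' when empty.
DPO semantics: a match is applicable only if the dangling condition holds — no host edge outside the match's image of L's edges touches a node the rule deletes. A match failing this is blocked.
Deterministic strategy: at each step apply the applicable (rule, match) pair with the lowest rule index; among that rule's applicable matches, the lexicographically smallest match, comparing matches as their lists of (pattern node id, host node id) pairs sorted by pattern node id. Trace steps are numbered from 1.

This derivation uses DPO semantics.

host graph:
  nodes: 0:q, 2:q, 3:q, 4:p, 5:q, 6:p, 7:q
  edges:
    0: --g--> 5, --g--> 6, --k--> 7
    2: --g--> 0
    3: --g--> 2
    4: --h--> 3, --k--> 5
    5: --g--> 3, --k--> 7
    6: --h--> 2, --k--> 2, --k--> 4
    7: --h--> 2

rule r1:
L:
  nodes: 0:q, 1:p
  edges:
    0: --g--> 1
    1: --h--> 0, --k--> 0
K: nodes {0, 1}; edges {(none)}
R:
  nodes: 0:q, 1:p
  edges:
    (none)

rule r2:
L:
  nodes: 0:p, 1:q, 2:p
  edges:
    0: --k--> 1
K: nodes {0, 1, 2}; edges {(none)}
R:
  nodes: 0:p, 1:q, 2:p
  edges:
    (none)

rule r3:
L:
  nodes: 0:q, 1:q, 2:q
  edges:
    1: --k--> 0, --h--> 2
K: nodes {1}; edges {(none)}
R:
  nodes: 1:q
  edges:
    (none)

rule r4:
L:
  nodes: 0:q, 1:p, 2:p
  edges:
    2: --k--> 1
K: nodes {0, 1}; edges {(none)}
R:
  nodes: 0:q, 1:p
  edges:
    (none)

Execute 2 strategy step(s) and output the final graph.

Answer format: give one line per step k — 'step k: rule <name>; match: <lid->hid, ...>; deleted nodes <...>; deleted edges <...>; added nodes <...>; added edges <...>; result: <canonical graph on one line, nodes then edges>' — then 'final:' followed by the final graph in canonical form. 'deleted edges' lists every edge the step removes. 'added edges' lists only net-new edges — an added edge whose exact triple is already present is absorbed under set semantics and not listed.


step 1: rule r2; match: 0->4, 1->5, 2->6; deleted nodes (none); deleted edges (4,5,k); added nodes (none); added edges (none); result: nodes: 0:q, 2:q, 3:q, 4:p, 5:q, 6:p, 7:q edges: (0,5,g); (0,6,g); (0,7,k); (2,0,g); (3,2,g); (4,3,h); (5,3,g); (5,7,k); (6,2,h); (6,2,k); (6,4,k); (7,2,h)
step 2: rule r2; match: 0->6, 1->2, 2->4; deleted nodes (none); deleted edges (6,2,k); added nodes (none); added edges (none); result: nodes: 0:q, 2:q, 3:q, 4:p, 5:q, 6:p, 7:q edges: (0,5,g); (0,6,g); (0,7,k); (2,0,g); (3,2,g); (4,3,h); (5,3,g); (5,7,k); (6,2,h); (6,4,k); (7,2,h)
final:
nodes: 0:q, 2:q, 3:q, 4:p, 5:q, 6:p, 7:q
edges: (0,5,g); (0,6,g); (0,7,k); (2,0,g); (3,2,g); (4,3,h); (5,3,g); (5,7,k); (6,2,h); (6,4,k); (7,2,h)
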